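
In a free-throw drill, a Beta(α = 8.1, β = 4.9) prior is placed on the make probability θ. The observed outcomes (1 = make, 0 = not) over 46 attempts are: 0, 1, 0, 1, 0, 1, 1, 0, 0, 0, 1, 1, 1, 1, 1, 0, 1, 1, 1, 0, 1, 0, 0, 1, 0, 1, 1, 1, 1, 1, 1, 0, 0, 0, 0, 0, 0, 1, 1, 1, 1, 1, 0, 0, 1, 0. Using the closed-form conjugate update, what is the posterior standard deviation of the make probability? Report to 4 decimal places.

The Beta prior is conjugate to a Binomial/Bernoulli likelihood; the update adds successes to α and failures to β.
Posterior: Beta(α+k, β+n−k) = Beta(8.1+26, 4.9+20) = Beta(34.1, 24.9).
Var = αβ/((α+β)²(α+β+1)) = 34.1·24.9/(59.0²·60.0) = 0.00406535; SD = √0.00406535 = 0.0638.

0.0638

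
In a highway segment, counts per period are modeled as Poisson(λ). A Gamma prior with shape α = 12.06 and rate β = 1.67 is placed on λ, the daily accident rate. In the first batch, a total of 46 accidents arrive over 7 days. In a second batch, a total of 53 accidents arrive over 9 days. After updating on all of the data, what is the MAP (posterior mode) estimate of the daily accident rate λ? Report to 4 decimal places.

6.2286

With a Gamma(shape α, rate β) prior, the Poisson likelihood is conjugate: the posterior is Gamma(α + ΣXᵢ, β + n).
After batch 1: Gamma(α+S, β+n) = Gamma(12.06+46, 1.67+7) = Gamma(58.06, 8.67).
After batch 2: Gamma(α+S, β+n) = Gamma(58.06+53, 8.67+9) = Gamma(111.06, 17.67).
Mode of Gamma(α,β) for α≥1 is (α−1)/β = 110.06/17.67 = 6.2286.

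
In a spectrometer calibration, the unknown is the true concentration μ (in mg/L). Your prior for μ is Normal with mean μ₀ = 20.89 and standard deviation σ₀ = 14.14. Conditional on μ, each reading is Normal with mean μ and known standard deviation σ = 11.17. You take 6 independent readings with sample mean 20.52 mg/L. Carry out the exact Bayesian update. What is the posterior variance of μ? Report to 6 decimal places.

18.835791

For Normal data with known variance σ², a Normal(μ₀, σ₀²) prior on μ is conjugate. Posterior precision = 1/σ₀² + n/σ²; posterior mean is the precision-weighted average of μ₀ and x̄.
σ₀² = 14.14² = 199.9396, σ² = 11.17² = 124.7689; σ² + n·σ₀² = 124.7689 + 6·199.9396 = 1324.4065.
Posterior precision = 1/σ₀² + n/σ² = 1/199.9396 + 6/124.7689 = (σ² + n·σ₀²)/(σ₀²σ²) = 1324.4065/(199.9396·124.7689); posterior variance σₙ² = σ₀²σ²/(σ² + n·σ₀²) = 199.9396·124.7689/1324.4065 = 18.835791.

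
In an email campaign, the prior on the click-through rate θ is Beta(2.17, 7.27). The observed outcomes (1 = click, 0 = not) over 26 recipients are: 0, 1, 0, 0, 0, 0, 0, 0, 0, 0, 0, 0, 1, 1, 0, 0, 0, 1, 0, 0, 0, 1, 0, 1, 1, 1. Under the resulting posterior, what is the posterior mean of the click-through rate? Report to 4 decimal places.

The Beta prior is conjugate to a Binomial/Bernoulli likelihood; the update adds successes to α and failures to β.
Posterior: Beta(α+k, β+n−k) = Beta(2.17+8, 7.27+18) = Beta(10.17, 25.27).
Posterior mean = α/(α+β) = 10.17/35.44 = 0.2870.

0.2870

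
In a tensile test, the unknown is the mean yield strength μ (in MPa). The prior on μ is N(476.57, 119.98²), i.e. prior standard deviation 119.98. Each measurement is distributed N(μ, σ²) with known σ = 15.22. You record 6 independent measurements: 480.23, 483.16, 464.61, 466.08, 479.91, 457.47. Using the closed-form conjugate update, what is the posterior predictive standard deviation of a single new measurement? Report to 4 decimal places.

For Normal data with known variance σ², a Normal(μ₀, σ₀²) prior on μ is conjugate. Posterior precision = 1/σ₀² + n/σ²; posterior mean is the precision-weighted average of μ₀ and x̄.
σ₀² = 119.98² = 14395.2004, σ² = 15.22² = 231.6484; σ² + n·σ₀² = 231.6484 + 6·14395.2004 = 86602.8508.
Posterior precision = 1/σ₀² + n/σ² = 1/14395.2004 + 6/231.6484 = (σ² + n·σ₀²)/(σ₀²σ²) = 86602.8508/(14395.2004·231.6484); posterior variance σₙ² = σ₀²σ²/(σ² + n·σ₀²) = 14395.2004·231.6484/86602.8508 = 38.504796.
Predictive variance for one new observation = σₙ² + σ² = 14395.2004·231.6484/86602.8508 + 231.6484 = σ²·(σ₀² + 86602.8508)/86602.8508 = 231.6484·100998.0512/86602.8508 = 270.153196; SD = √(231.6484·100998.0512/86602.8508) = 16.4363.

16.4363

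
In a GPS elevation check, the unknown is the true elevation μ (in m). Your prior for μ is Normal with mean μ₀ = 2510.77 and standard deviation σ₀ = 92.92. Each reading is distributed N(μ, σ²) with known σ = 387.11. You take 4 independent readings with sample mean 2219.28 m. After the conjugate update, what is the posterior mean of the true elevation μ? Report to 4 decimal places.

2456.1737

For Normal data with known variance σ², a Normal(μ₀, σ₀²) prior on μ is conjugate. Posterior precision = 1/σ₀² + n/σ²; posterior mean is the precision-weighted average of μ₀ and x̄.
n·x̄ = 4·2219.28 = 8877.12.
σ₀² = 92.92² = 8634.1264, σ² = 387.11² = 149854.1521; σ² + n·σ₀² = 149854.1521 + 4·8634.1264 = 184390.6577.
Posterior mean = (μ₀/σ₀² + n·x̄/σ²)/(1/σ₀² + n/σ²) = (σ²·μ₀ + σ₀²·n·x̄)/(σ² + n·σ₀²) = (149854.1521·2510.77 + 8634.1264·8877.12)/184390.6577 = 452895485.616085/184390.6577 = 2456.1737.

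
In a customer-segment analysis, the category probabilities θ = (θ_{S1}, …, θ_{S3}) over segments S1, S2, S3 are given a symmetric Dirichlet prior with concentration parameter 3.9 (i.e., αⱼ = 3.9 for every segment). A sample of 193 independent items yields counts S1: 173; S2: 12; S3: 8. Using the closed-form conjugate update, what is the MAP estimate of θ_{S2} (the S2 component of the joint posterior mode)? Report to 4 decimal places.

The Dirichlet prior is conjugate to the Multinomial likelihood: each posterior αⱼ = prior αⱼ + observed count nⱼ.
Posterior concentration: (176.9, 15.9, 11.9), total = 204.7.
Joint mode component: (α_{S2}−1)/(Σα−K) = 14.9/201.7 = 0.0739.

0.0739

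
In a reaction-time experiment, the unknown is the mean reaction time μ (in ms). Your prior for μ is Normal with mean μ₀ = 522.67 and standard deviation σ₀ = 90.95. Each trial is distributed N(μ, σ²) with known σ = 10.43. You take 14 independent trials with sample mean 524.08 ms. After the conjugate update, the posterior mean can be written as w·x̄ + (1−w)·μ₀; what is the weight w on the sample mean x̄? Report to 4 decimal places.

For Normal data with known variance σ², a Normal(μ₀, σ₀²) prior on μ is conjugate. Posterior precision = 1/σ₀² + n/σ²; posterior mean is the precision-weighted average of μ₀ and x̄.
σ₀² = 90.95² = 8271.9025, σ² = 10.43² = 108.7849. Prior precision 1/σ₀² = 1/8271.9025; data precision n/σ² = 14/108.7849.
w = (n/σ²)/(1/σ₀² + n/σ²) = n·σ₀²/(σ² + n·σ₀²) = 14·8271.9025/(108.7849 + 14·8271.9025) = 115806.635/115915.4199 = 0.9991.

0.9991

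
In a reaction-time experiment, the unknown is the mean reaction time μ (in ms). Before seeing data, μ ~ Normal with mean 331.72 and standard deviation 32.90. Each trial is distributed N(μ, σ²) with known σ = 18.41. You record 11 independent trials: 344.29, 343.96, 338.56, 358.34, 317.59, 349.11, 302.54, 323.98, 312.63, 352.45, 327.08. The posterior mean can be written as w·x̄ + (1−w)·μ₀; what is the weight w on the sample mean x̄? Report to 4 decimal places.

For Normal data with known variance σ², a Normal(μ₀, σ₀²) prior on μ is conjugate. Posterior precision = 1/σ₀² + n/σ²; posterior mean is the precision-weighted average of μ₀ and x̄.
σ₀² = 32.90² = 1082.41, σ² = 18.41² = 338.9281. Prior precision 1/σ₀² = 1/1082.41; data precision n/σ² = 11/338.9281.
w = (n/σ²)/(1/σ₀² + n/σ²) = n·σ₀²/(σ² + n·σ₀²) = 11·1082.41/(338.9281 + 11·1082.41) = 11906.51/12245.4381 = 0.9723.

0.9723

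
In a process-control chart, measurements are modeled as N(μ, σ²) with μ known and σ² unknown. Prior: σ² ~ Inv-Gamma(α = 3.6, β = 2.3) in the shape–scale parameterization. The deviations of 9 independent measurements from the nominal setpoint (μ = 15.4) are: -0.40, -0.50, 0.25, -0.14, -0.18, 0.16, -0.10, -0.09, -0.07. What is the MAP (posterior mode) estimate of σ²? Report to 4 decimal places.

With known mean μ and an Inverse-Gamma(α, β) prior on σ², the Normal likelihood is conjugate: posterior is Inv-Gamma(α + n/2, β + Σ(xᵢ−μ)²/2).
Σ(xᵢ−μ)² = (-0.40)² + (-0.50)² + (0.25)² + (-0.14)² + (-0.18)² + (0.16)² + (-0.10)² + (-0.09)² + (-0.07)² = 0.5731.
Posterior: Inv-Gamma(3.6 + 9/2, 2.3 + 0.5731/2) = Inv-Gamma(8.10, 2.58655).
Mode = β/(α+1) = 2.58655/9.10 = 0.2842.

0.2842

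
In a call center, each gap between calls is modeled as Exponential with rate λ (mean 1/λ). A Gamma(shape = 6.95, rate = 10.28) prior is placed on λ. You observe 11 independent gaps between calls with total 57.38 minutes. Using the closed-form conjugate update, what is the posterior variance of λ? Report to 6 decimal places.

0.003921

With a Gamma(shape α, rate β) prior on the exponential rate λ, the posterior after n observations with total T = Σxᵢ is Gamma(α+n, β+T).
Posterior: Gamma(6.95+11, 10.28+57.38) = Gamma(17.95, 67.66).
Var = α/β² = 0.003921.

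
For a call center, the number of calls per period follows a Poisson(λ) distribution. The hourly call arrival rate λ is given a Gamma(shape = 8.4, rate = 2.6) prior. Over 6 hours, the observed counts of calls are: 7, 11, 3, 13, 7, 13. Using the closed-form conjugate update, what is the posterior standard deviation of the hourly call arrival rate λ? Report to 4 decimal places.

0.9185

With a Gamma(shape α, rate β) prior, the Poisson likelihood is conjugate: the posterior is Gamma(α + ΣXᵢ, β + n).
Sum of counts S = 54 over n = 6 hours.
Posterior: Gamma(α+S, β+n) = Gamma(8.4+54, 2.6+6) = Gamma(62.4, 8.6).
SD = √α/β = √62.4/8.6 = 0.9185.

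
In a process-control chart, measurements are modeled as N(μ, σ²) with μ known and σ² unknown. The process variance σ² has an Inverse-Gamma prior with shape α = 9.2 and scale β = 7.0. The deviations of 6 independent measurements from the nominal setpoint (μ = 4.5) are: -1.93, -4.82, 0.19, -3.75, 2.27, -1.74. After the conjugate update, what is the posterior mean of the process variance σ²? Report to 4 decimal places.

2.8231

With known mean μ and an Inverse-Gamma(α, β) prior on σ², the Normal likelihood is conjugate: posterior is Inv-Gamma(α + n/2, β + Σ(xᵢ−μ)²/2).
Σ(xᵢ−μ)² = (-1.93)² + (-4.82)² + (0.19)² + (-3.75)² + (2.27)² + (-1.74)² = 49.2364.
Posterior: Inv-Gamma(9.2 + 6/2, 7.0 + 49.2364/2) = Inv-Gamma(12.20, 31.61820).
E[σ²|data] = β/(α−1) = 31.61820/11.20 = 2.8231.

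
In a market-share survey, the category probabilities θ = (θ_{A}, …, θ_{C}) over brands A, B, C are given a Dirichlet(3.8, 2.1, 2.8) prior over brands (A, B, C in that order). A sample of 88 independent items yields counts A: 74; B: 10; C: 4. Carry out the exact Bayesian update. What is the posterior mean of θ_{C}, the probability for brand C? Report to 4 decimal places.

The Dirichlet prior is conjugate to the Multinomial likelihood: each posterior αⱼ = prior αⱼ + observed count nⱼ.
Posterior concentration: (77.8, 12.1, 6.8), total = 96.7.
E[θ_{C}|data] = α_{C}/Σα = 6.8/96.7 = 0.0703.

0.0703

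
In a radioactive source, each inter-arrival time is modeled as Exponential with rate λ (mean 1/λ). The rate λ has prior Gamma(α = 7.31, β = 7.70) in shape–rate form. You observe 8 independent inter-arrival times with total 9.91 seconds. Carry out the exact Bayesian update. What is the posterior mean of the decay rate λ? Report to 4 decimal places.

0.8694

With a Gamma(shape α, rate β) prior on the exponential rate λ, the posterior after n observations with total T = Σxᵢ is Gamma(α+n, β+T).
Posterior: Gamma(7.31+8, 7.70+9.91) = Gamma(15.31, 17.61).
Posterior mean of λ = α/β = 15.31/17.61 = 0.8694.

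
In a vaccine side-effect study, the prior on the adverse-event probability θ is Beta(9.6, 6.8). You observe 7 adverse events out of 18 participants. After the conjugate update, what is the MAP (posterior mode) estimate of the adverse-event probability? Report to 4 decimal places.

The Beta prior is conjugate to a Binomial/Bernoulli likelihood; the update adds successes to α and failures to β.
Posterior: Beta(α+k, β+n−k) = Beta(9.6+7, 6.8+11) = Beta(16.6, 17.8).
Mode of Beta(a,b) for a,b>1 is (a−1)/(a+b−2) = 15.6/32.4 = 0.4815.

0.4815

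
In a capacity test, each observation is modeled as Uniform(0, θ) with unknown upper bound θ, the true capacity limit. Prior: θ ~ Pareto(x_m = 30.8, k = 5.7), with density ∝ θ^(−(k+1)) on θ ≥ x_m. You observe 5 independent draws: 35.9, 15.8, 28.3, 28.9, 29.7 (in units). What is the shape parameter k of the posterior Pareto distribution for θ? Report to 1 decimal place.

10.7

A Pareto(scale x_m, shape k) prior on the upper bound θ of Uniform(0, θ) is conjugate: posterior is Pareto(max(x_m, max xᵢ), k + n).
Sample maximum = 35.9; prior scale x_m = 30.8 → posterior scale = max = 35.9.
Posterior shape = 5.7 + 5 = 10.7.
Posterior shape k = 10.7.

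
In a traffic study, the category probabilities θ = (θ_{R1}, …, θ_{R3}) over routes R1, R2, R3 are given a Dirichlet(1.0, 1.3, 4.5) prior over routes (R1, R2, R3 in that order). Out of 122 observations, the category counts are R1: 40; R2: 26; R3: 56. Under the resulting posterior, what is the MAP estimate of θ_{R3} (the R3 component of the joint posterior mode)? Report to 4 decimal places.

0.4730

The Dirichlet prior is conjugate to the Multinomial likelihood: each posterior αⱼ = prior αⱼ + observed count nⱼ.
Posterior concentration: (41.0, 27.3, 60.5), total = 128.8.
Joint mode component: (α_{R3}−1)/(Σα−K) = 59.5/125.8 = 0.4730.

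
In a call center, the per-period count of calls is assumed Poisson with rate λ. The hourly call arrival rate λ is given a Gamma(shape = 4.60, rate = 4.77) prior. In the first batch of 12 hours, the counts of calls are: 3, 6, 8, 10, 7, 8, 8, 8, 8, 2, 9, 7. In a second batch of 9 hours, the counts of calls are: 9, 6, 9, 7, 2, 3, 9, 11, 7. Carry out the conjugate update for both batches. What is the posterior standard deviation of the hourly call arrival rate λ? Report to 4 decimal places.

With a Gamma(shape α, rate β) prior, the Poisson likelihood is conjugate: the posterior is Gamma(α + ΣXᵢ, β + n).
Batch 1: sum of counts S = 84 over n = 12 hours.
After batch 1: Gamma(α+S, β+n) = Gamma(4.60+84, 4.77+12) = Gamma(88.60, 16.77).
Batch 2: sum of counts S = 63 over n = 9 hours.
After batch 2: Gamma(α+S, β+n) = Gamma(88.60+63, 16.77+9) = Gamma(151.60, 25.77).
SD = √α/β = √151.60/25.77 = 0.4778.

0.4778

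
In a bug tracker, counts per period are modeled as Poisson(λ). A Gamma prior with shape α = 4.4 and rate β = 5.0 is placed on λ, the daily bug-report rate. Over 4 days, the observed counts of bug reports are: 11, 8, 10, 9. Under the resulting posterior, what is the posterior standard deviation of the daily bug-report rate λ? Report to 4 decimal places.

With a Gamma(shape α, rate β) prior, the Poisson likelihood is conjugate: the posterior is Gamma(α + ΣXᵢ, β + n).
Sum of counts S = 38 over n = 4 days.
Posterior: Gamma(α+S, β+n) = Gamma(4.4+38, 5.0+4) = Gamma(42.4, 9.0).
SD = √α/β = √42.4/9.0 = 0.7235.

0.7235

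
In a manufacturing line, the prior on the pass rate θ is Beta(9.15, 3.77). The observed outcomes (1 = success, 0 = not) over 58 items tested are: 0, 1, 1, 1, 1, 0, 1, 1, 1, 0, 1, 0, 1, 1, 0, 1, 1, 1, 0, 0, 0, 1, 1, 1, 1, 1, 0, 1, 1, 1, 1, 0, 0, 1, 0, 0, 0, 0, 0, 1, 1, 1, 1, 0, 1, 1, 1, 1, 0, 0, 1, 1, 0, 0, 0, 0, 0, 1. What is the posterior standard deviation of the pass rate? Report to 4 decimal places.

0.0576

The Beta prior is conjugate to a Binomial/Bernoulli likelihood; the update adds successes to α and failures to β.
Posterior: Beta(α+k, β+n−k) = Beta(9.15+34, 3.77+24) = Beta(43.15, 27.77).
Var = αβ/((α+β)²(α+β+1)) = 43.15·27.77/(70.92²·71.92) = 0.00331260; SD = √0.00331260 = 0.0576.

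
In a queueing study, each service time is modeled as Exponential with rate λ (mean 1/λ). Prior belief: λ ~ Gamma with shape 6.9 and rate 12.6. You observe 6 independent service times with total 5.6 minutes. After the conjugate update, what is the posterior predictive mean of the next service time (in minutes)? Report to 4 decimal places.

With a Gamma(shape α, rate β) prior on the exponential rate λ, the posterior after n observations with total T = Σxᵢ is Gamma(α+n, β+T).
Posterior: Gamma(6.9+6, 12.6+5.6) = Gamma(12.9, 18.2).
The predictive distribution for the next observation is Lomax; its mean is β/(α−1) = 18.2/11.9 = 1.5294.

1.5294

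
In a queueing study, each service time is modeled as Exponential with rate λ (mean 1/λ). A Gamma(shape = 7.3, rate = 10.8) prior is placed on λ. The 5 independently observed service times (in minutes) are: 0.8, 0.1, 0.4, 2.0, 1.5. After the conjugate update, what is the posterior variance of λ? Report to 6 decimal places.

0.050542

With a Gamma(shape α, rate β) prior on the exponential rate λ, the posterior after n observations with total T = Σxᵢ is Gamma(α+n, β+T).
Sum of observations T = 4.8 minutes; n = 5.
Posterior: Gamma(7.3+5, 10.8+4.8) = Gamma(12.3, 15.6).
Var = α/β² = 0.050542.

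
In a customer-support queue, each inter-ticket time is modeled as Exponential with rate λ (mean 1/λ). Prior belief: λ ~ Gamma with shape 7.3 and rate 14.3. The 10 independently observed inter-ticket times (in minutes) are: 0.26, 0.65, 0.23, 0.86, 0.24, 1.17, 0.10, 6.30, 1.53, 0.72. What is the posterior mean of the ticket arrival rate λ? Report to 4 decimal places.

0.6563

With a Gamma(shape α, rate β) prior on the exponential rate λ, the posterior after n observations with total T = Σxᵢ is Gamma(α+n, β+T).
Sum of observations T = 12.06 minutes; n = 10.
Posterior: Gamma(7.3+10, 14.3+12.06) = Gamma(17.3, 26.36).
Posterior mean of λ = α/β = 17.3/26.36 = 0.6563.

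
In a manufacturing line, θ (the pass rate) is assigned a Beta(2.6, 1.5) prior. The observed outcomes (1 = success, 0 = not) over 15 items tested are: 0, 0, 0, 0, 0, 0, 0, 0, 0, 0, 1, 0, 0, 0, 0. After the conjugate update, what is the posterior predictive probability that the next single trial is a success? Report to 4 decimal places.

The Beta prior is conjugate to a Binomial/Bernoulli likelihood; the update adds successes to α and failures to β.
Posterior: Beta(α+k, β+n−k) = Beta(2.6+1, 1.5+14) = Beta(3.6, 15.5).
For a single future Bernoulli trial, P(success | data) = α/(α+β) = 0.1885.

0.1885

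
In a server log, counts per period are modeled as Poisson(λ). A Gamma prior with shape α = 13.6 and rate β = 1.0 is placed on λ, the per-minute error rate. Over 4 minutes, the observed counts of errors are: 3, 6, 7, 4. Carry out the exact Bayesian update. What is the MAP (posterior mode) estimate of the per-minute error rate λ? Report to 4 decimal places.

6.5200

With a Gamma(shape α, rate β) prior, the Poisson likelihood is conjugate: the posterior is Gamma(α + ΣXᵢ, β + n).
Sum of counts S = 20 over n = 4 minutes.
Posterior: Gamma(α+S, β+n) = Gamma(13.6+20, 1.0+4) = Gamma(33.6, 5.0).
Mode of Gamma(α,β) for α≥1 is (α−1)/β = 32.6/5.0 = 6.5200.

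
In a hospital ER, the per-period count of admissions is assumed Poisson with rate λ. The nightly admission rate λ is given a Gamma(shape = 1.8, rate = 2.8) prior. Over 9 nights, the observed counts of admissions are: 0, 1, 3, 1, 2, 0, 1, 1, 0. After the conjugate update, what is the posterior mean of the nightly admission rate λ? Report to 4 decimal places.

0.9153

With a Gamma(shape α, rate β) prior, the Poisson likelihood is conjugate: the posterior is Gamma(α + ΣXᵢ, β + n).
Sum of counts S = 9 over n = 9 nights.
Posterior: Gamma(α+S, β+n) = Gamma(1.8+9, 2.8+9) = Gamma(10.8, 11.8).
Posterior mean = α/β = 10.8/11.8 = 0.9153.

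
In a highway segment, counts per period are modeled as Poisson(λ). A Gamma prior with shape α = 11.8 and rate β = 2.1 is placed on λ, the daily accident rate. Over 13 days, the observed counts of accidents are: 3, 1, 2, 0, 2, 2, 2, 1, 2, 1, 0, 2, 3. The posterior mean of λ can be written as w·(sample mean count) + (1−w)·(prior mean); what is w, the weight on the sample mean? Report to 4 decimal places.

With a Gamma(shape α, rate β) prior, the Poisson likelihood is conjugate: the posterior is Gamma(α + ΣXᵢ, β + n).
Posterior mean = (α₀+S)/(β₀+n) = [n/(β₀+n)]·(S/n) + [β₀/(β₀+n)]·(α₀/β₀), so only n and β₀ enter the weight.
Weight on data w = n/(β₀+n) = 13/(2.1+13) = 13/15.1 = 0.8609.

0.8609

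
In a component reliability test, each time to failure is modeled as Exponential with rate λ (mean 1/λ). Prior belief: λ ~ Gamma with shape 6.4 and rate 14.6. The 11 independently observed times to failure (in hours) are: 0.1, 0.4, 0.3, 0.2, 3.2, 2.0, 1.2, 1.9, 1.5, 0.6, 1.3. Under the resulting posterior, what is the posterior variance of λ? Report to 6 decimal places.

With a Gamma(shape α, rate β) prior on the exponential rate λ, the posterior after n observations with total T = Σxᵢ is Gamma(α+n, β+T).
Sum of observations T = 12.7 hours; n = 11.
Posterior: Gamma(6.4+11, 14.6+12.7) = Gamma(17.4, 27.3).
Var = α/β² = 0.023347.

0.023347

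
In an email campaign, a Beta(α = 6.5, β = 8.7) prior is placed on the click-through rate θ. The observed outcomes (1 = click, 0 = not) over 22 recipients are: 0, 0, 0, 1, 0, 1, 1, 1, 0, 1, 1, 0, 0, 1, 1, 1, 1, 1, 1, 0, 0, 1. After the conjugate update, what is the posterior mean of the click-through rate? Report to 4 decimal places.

The Beta prior is conjugate to a Binomial/Bernoulli likelihood; the update adds successes to α and failures to β.
Posterior: Beta(α+k, β+n−k) = Beta(6.5+13, 8.7+9) = Beta(19.5, 17.7).
Posterior mean = α/(α+β) = 19.5/37.2 = 0.5242.

0.5242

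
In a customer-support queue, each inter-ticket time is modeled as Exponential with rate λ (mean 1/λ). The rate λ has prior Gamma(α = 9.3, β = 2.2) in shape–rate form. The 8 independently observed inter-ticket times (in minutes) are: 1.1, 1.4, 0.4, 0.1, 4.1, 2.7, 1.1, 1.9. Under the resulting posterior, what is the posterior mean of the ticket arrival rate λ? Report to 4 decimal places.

1.1533

With a Gamma(shape α, rate β) prior on the exponential rate λ, the posterior after n observations with total T = Σxᵢ is Gamma(α+n, β+T).
Sum of observations T = 12.8 minutes; n = 8.
Posterior: Gamma(9.3+8, 2.2+12.8) = Gamma(17.3, 15.0).
Posterior mean of λ = α/β = 17.3/15.0 = 1.1533.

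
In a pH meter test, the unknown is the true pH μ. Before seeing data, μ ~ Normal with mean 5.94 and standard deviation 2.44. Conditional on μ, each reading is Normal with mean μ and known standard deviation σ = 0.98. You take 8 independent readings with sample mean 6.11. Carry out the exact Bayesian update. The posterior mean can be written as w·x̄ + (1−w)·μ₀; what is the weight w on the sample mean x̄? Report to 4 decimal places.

For Normal data with known variance σ², a Normal(μ₀, σ₀²) prior on μ is conjugate. Posterior precision = 1/σ₀² + n/σ²; posterior mean is the precision-weighted average of μ₀ and x̄.
σ₀² = 2.44² = 5.9536, σ² = 0.98² = 0.9604. Prior precision 1/σ₀² = 1/5.9536; data precision n/σ² = 8/0.9604.
w = (n/σ²)/(1/σ₀² + n/σ²) = n·σ₀²/(σ² + n·σ₀²) = 8·5.9536/(0.9604 + 8·5.9536) = 47.6288/48.5892 = 0.9802.

0.9802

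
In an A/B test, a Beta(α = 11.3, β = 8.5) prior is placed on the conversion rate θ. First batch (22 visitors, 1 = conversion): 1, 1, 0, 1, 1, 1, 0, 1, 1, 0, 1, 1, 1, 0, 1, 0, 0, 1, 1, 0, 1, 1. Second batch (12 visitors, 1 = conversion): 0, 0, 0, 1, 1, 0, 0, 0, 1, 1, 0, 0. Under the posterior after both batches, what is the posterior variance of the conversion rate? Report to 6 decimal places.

The Beta prior is conjugate to a Binomial/Bernoulli likelihood; the update adds successes to α and failures to β.
After batch 1: Beta(11.3+15, 8.5+7) = Beta(26.3, 15.5).
After batch 2: Beta(26.3+4, 15.5+8) = Beta(30.3, 23.5).
Var = αβ/((α+β)²(α+β+1)) = 30.3·23.5/(53.8²·54.8) = 0.004489.

0.004489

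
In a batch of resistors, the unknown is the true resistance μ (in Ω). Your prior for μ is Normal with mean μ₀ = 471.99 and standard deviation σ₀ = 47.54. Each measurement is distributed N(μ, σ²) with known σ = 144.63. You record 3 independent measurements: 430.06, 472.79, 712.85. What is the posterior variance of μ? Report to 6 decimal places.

1706.816554

For Normal data with known variance σ², a Normal(μ₀, σ₀²) prior on μ is conjugate. Posterior precision = 1/σ₀² + n/σ²; posterior mean is the precision-weighted average of μ₀ and x̄.
σ₀² = 47.54² = 2260.0516, σ² = 144.63² = 20917.8369; σ² + n·σ₀² = 20917.8369 + 3·2260.0516 = 27697.9917.
Posterior precision = 1/σ₀² + n/σ² = 1/2260.0516 + 3/20917.8369 = (σ² + n·σ₀²)/(σ₀²σ²) = 27697.9917/(2260.0516·20917.8369); posterior variance σₙ² = σ₀²σ²/(σ² + n·σ₀²) = 2260.0516·20917.8369/27697.9917 = 1706.816554.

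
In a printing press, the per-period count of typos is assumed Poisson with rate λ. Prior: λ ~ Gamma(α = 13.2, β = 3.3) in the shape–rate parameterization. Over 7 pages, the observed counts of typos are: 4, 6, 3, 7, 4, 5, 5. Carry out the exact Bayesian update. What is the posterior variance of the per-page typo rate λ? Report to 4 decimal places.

0.4449

With a Gamma(shape α, rate β) prior, the Poisson likelihood is conjugate: the posterior is Gamma(α + ΣXᵢ, β + n).
Sum of counts S = 34 over n = 7 pages.
Posterior: Gamma(α+S, β+n) = Gamma(13.2+34, 3.3+7) = Gamma(47.2, 10.3).
Var = α/β² = 47.2/10.3² = 0.4449.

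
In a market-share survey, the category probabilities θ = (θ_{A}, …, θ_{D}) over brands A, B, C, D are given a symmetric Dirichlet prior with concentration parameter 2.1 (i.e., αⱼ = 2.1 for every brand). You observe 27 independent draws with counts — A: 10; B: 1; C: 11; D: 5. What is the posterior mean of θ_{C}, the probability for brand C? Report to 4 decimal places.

The Dirichlet prior is conjugate to the Multinomial likelihood: each posterior αⱼ = prior αⱼ + observed count nⱼ.
Posterior concentration: (12.1, 3.1, 13.1, 7.1), total = 35.4.
E[θ_{C}|data] = α_{C}/Σα = 13.1/35.4 = 0.3701.

0.3701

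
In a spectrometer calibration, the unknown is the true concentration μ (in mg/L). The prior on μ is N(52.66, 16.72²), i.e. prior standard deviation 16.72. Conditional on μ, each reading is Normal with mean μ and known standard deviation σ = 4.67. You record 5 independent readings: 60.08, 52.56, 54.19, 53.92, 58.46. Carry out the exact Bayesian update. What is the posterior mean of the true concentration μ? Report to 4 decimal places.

55.7931

For Normal data with known variance σ², a Normal(μ₀, σ₀²) prior on μ is conjugate. Posterior precision = 1/σ₀² + n/σ²; posterior mean is the precision-weighted average of μ₀ and x̄.
Σxᵢ = 60.08 + 52.56 + 54.19 + 53.92 + 58.46 = 279.21, so n·x̄ = 279.21.
σ₀² = 16.72² = 279.5584, σ² = 4.67² = 21.8089; σ² + n·σ₀² = 21.8089 + 5·279.5584 = 1419.6009.
Posterior mean = (μ₀/σ₀² + n·x̄/σ²)/(1/σ₀² + n/σ²) = (σ²·μ₀ + σ₀²·n·x̄)/(σ² + n·σ₀²) = (21.8089·52.66 + 279.5584·279.21)/1419.6009 = 79203.957538/1419.6009 = 55.7931.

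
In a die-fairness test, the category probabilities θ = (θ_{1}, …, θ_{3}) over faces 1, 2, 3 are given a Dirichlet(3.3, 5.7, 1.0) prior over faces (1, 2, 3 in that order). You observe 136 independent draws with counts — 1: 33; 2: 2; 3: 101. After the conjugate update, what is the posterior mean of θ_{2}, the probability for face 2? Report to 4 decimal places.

The Dirichlet prior is conjugate to the Multinomial likelihood: each posterior αⱼ = prior αⱼ + observed count nⱼ.
Posterior concentration: (36.3, 7.7, 102.0), total = 146.0.
E[θ_{2}|data] = α_{2}/Σα = 7.7/146.0 = 0.0527.

0.0527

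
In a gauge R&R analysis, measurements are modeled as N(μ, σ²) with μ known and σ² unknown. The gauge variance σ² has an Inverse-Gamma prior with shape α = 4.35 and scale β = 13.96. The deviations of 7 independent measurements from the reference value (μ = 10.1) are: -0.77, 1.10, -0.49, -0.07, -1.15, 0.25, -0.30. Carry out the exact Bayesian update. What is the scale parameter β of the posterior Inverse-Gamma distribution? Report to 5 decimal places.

With known mean μ and an Inverse-Gamma(α, β) prior on σ², the Normal likelihood is conjugate: posterior is Inv-Gamma(α + n/2, β + Σ(xᵢ−μ)²/2).
Σ(xᵢ−μ)² = (-0.77)² + (1.10)² + (-0.49)² + (-0.07)² + (-1.15)² + (0.25)² + (-0.30)² = 3.5229.
Posterior: Inv-Gamma(4.35 + 7/2, 13.96 + 3.5229/2) = Inv-Gamma(7.85, 15.72145).
Posterior β = 15.72145.

15.72145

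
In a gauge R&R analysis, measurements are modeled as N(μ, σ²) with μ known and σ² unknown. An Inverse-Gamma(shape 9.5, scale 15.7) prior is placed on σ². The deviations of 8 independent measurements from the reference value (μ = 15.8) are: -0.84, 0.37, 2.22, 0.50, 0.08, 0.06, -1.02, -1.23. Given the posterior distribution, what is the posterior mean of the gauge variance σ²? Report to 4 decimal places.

With known mean μ and an Inverse-Gamma(α, β) prior on σ², the Normal likelihood is conjugate: posterior is Inv-Gamma(α + n/2, β + Σ(xᵢ−μ)²/2).
Σ(xᵢ−μ)² = (-0.84)² + (0.37)² + (2.22)² + (0.50)² + (0.08)² + (0.06)² + (-1.02)² + (-1.23)² = 8.5842.
Posterior: Inv-Gamma(9.5 + 8/2, 15.7 + 8.5842/2) = Inv-Gamma(13.50, 19.99210).
E[σ²|data] = β/(α−1) = 19.99210/12.50 = 1.5994.

1.5994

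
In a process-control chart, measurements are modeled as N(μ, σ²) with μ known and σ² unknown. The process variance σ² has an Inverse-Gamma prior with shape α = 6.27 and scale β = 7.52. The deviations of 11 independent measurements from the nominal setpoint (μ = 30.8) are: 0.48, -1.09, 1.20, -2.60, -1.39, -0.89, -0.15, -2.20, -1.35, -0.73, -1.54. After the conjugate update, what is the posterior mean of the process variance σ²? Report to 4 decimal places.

1.7164

With known mean μ and an Inverse-Gamma(α, β) prior on σ², the Normal likelihood is conjugate: posterior is Inv-Gamma(α + n/2, β + Σ(xᵢ−μ)²/2).
Σ(xᵢ−μ)² = (0.48)² + (-1.09)² + (1.20)² + (-2.60)² + (-1.39)² + (-0.89)² + (-0.15)² + (-2.20)² + (-1.35)² + (-0.73)² + (-1.54)² = 21.9322.
Posterior: Inv-Gamma(6.27 + 11/2, 7.52 + 21.9322/2) = Inv-Gamma(11.77, 18.48610).
E[σ²|data] = β/(α−1) = 18.48610/10.77 = 1.7164.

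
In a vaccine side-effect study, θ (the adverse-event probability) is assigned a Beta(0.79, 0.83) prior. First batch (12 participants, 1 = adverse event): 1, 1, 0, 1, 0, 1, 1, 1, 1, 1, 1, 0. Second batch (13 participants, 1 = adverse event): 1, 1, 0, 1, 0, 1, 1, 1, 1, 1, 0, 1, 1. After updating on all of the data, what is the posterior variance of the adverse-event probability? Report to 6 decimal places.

The Beta prior is conjugate to a Binomial/Bernoulli likelihood; the update adds successes to α and failures to β.
After batch 1: Beta(0.79+9, 0.83+3) = Beta(9.79, 3.83).
After batch 2: Beta(9.79+10, 3.83+3) = Beta(19.79, 6.83).
Var = αβ/((α+β)²(α+β+1)) = 19.79·6.83/(26.62²·27.62) = 0.006906.

0.006906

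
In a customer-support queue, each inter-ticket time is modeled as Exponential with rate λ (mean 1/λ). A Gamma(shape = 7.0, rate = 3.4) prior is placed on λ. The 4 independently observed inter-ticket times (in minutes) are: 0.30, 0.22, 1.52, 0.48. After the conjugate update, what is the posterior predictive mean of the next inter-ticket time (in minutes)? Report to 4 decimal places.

0.5920

With a Gamma(shape α, rate β) prior on the exponential rate λ, the posterior after n observations with total T = Σxᵢ is Gamma(α+n, β+T).
Sum of observations T = 2.52 minutes; n = 4.
Posterior: Gamma(7.0+4, 3.4+2.52) = Gamma(11.0, 5.92).
The predictive distribution for the next observation is Lomax; its mean is β/(α−1) = 5.92/10.0 = 0.5920.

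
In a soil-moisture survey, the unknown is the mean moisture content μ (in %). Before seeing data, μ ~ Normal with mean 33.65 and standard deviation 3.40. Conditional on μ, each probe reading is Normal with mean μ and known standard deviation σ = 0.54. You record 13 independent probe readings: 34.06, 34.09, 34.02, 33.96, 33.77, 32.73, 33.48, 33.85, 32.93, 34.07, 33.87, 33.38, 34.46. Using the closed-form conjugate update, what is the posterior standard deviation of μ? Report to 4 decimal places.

For Normal data with known variance σ², a Normal(μ₀, σ₀²) prior on μ is conjugate. Posterior precision = 1/σ₀² + n/σ²; posterior mean is the precision-weighted average of μ₀ and x̄.
σ₀² = 3.40² = 11.56, σ² = 0.54² = 0.2916; σ² + n·σ₀² = 0.2916 + 13·11.56 = 150.5716.
Posterior precision = 1/σ₀² + n/σ² = 1/11.56 + 13/0.2916 = (σ² + n·σ₀²)/(σ₀²σ²) = 150.5716/(11.56·0.2916); posterior variance σₙ² = σ₀²σ²/(σ² + n·σ₀²) = 11.56·0.2916/150.5716 = 0.022387.
Posterior SD = √σₙ² = √(11.56·0.2916/150.5716) = 0.1496.

0.1496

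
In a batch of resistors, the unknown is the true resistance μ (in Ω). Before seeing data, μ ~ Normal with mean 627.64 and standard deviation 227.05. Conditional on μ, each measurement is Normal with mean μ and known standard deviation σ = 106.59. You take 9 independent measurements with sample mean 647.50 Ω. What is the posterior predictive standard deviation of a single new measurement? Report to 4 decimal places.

112.2214

For Normal data with known variance σ², a Normal(μ₀, σ₀²) prior on μ is conjugate. Posterior precision = 1/σ₀² + n/σ²; posterior mean is the precision-weighted average of μ₀ and x̄.
σ₀² = 227.05² = 51551.7025, σ² = 106.59² = 11361.4281; σ² + n·σ₀² = 11361.4281 + 9·51551.7025 = 475326.7506.
Posterior precision = 1/σ₀² + n/σ² = 1/51551.7025 + 9/11361.4281 = (σ² + n·σ₀²)/(σ₀²σ²) = 475326.7506/(51551.7025·11361.4281); posterior variance σₙ² = σ₀²σ²/(σ² + n·σ₀²) = 51551.7025·11361.4281/475326.7506 = 1232.207025.
Predictive variance for one new observation = σₙ² + σ² = 51551.7025·11361.4281/475326.7506 + 11361.4281 = σ²·(σ₀² + 475326.7506)/475326.7506 = 11361.4281·526878.4531/475326.7506 = 12593.635125; SD = √(11361.4281·526878.4531/475326.7506) = 112.2214.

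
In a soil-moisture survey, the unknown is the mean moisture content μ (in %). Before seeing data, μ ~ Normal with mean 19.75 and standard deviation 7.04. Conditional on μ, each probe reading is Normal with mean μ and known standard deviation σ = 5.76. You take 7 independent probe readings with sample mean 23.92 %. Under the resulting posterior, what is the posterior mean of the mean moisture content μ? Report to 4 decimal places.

For Normal data with known variance σ², a Normal(μ₀, σ₀²) prior on μ is conjugate. Posterior precision = 1/σ₀² + n/σ²; posterior mean is the precision-weighted average of μ₀ and x̄.
n·x̄ = 7·23.92 = 167.44.
σ₀² = 7.04² = 49.5616, σ² = 5.76² = 33.1776; σ² + n·σ₀² = 33.1776 + 7·49.5616 = 380.1088.
Posterior mean = (μ₀/σ₀² + n·x̄/σ²)/(1/σ₀² + n/σ²) = (σ²·μ₀ + σ₀²·n·x̄)/(σ² + n·σ₀²) = (33.1776·19.75 + 49.5616·167.44)/380.1088 = 8953.851904/380.1088 = 23.5560.

23.5560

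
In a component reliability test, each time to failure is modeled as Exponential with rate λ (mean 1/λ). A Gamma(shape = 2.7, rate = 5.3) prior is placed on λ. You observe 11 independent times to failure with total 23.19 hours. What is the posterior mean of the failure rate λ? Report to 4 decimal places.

0.4809

With a Gamma(shape α, rate β) prior on the exponential rate λ, the posterior after n observations with total T = Σxᵢ is Gamma(α+n, β+T).
Posterior: Gamma(2.7+11, 5.3+23.19) = Gamma(13.7, 28.49).
Posterior mean of λ = α/β = 13.7/28.49 = 0.4809.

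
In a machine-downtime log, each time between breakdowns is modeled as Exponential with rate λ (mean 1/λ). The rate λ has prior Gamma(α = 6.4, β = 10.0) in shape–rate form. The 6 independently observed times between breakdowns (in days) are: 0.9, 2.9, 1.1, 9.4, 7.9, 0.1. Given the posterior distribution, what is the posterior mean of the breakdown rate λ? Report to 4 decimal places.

With a Gamma(shape α, rate β) prior on the exponential rate λ, the posterior after n observations with total T = Σxᵢ is Gamma(α+n, β+T).
Sum of observations T = 22.3 days; n = 6.
Posterior: Gamma(6.4+6, 10.0+22.3) = Gamma(12.4, 32.3).
Posterior mean of λ = α/β = 12.4/32.3 = 0.3839.

0.3839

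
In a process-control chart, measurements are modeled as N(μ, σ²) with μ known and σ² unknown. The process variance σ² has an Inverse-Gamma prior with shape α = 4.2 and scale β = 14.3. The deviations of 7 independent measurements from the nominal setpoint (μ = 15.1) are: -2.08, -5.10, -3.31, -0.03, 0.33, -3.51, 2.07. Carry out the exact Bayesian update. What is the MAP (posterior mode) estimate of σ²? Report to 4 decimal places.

4.9774

With known mean μ and an Inverse-Gamma(α, β) prior on σ², the Normal likelihood is conjugate: posterior is Inv-Gamma(α + n/2, β + Σ(xᵢ−μ)²/2).
Σ(xᵢ−μ)² = (-2.08)² + (-5.10)² + (-3.31)² + (-0.03)² + (0.33)² + (-3.51)² + (2.07)² = 58.0073.
Posterior: Inv-Gamma(4.2 + 7/2, 14.3 + 58.0073/2) = Inv-Gamma(7.70, 43.30365).
Mode = β/(α+1) = 43.30365/8.70 = 4.9774.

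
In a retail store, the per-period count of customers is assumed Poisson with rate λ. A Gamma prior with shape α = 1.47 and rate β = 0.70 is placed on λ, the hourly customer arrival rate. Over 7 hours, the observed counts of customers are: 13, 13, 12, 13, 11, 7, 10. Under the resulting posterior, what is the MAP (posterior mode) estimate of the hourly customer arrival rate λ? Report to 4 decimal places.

10.3208

With a Gamma(shape α, rate β) prior, the Poisson likelihood is conjugate: the posterior is Gamma(α + ΣXᵢ, β + n).
Sum of counts S = 79 over n = 7 hours.
Posterior: Gamma(α+S, β+n) = Gamma(1.47+79, 0.70+7) = Gamma(80.47, 7.70).
Mode of Gamma(α,β) for α≥1 is (α−1)/β = 79.47/7.70 = 10.3208.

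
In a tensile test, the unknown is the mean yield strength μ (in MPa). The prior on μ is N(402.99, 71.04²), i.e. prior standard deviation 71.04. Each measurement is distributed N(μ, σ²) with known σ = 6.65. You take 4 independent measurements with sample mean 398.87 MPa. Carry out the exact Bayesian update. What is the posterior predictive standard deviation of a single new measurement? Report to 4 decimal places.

For Normal data with known variance σ², a Normal(μ₀, σ₀²) prior on μ is conjugate. Posterior precision = 1/σ₀² + n/σ²; posterior mean is the precision-weighted average of μ₀ and x̄.
σ₀² = 71.04² = 5046.6816, σ² = 6.65² = 44.2225; σ² + n·σ₀² = 44.2225 + 4·5046.6816 = 20230.9489.
Posterior precision = 1/σ₀² + n/σ² = 1/5046.6816 + 4/44.2225 = (σ² + n·σ₀²)/(σ₀²σ²) = 20230.9489/(5046.6816·44.2225); posterior variance σₙ² = σ₀²σ²/(σ² + n·σ₀²) = 5046.6816·44.2225/20230.9489 = 11.031459.
Predictive variance for one new observation = σₙ² + σ² = 5046.6816·44.2225/20230.9489 + 44.2225 = σ²·(σ₀² + 20230.9489)/20230.9489 = 44.2225·25277.6305/20230.9489 = 55.253959; SD = √(44.2225·25277.6305/20230.9489) = 7.4333.

7.4333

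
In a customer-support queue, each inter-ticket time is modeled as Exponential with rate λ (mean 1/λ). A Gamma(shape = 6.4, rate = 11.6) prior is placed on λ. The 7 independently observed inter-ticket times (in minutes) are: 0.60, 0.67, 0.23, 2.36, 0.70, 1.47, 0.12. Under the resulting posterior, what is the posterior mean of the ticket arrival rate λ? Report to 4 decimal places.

With a Gamma(shape α, rate β) prior on the exponential rate λ, the posterior after n observations with total T = Σxᵢ is Gamma(α+n, β+T).
Sum of observations T = 6.15 minutes; n = 7.
Posterior: Gamma(6.4+7, 11.6+6.15) = Gamma(13.4, 17.75).
Posterior mean of λ = α/β = 13.4/17.75 = 0.7549.

0.7549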